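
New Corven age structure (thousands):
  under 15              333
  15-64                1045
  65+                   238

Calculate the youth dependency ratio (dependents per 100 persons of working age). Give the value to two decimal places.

Youth dependency ratio = 333 / 1045 × 100 = 31.87

Youth dependency ratio: 31.87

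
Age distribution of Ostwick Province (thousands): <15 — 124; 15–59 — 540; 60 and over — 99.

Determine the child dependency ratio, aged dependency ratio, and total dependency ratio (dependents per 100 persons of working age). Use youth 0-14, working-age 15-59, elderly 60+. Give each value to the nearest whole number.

Youth dependency ratio: 23
Old-age dependency ratio: 18
Total dependency ratio: 41

Youth dependency ratio = 124 / 540 × 100 = 23
Old-age dependency ratio = 99 / 540 × 100 = 18
Total dependency ratio = (124 + 99) / 540 × 100 = 223 / 540 × 100 = 41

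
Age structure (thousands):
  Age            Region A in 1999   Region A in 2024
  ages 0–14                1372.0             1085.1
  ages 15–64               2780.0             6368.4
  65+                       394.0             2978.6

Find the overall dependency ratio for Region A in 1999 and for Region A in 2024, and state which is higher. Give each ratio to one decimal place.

Region A in 1999: (1372.0 + 394.0) / 2780.0 × 100 = 1766.0 / 2780.0 × 100 = 63.5
Region A in 2024: (1085.1 + 2978.6) / 6368.4 × 100 = 4063.7 / 6368.4 × 100 = 63.8

Region A in 1999: 63.5
Region A in 2024: 63.8
Higher: Region A in 2024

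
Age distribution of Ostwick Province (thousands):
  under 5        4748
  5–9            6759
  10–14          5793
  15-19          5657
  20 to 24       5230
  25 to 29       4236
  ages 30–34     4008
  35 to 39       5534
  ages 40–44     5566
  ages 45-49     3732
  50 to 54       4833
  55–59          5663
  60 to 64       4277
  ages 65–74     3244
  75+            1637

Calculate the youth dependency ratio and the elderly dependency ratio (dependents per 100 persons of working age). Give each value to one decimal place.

Youth dependency ratio: 35.5
Old-age dependency ratio: 10.0

0–14: 4748 + 6759 + 5793 = 17300
15–64: 5657 + 5230 + 4236 + 4008 + 5534 + 5566 + 3732 + 4833 + 5663 + 4277 = 48736
65+: 3244 + 1637 = 4881
Youth dependency ratio = 17300 / 48736 × 100 = 35.5
Old-age dependency ratio = 4881 / 48736 × 100 = 10.0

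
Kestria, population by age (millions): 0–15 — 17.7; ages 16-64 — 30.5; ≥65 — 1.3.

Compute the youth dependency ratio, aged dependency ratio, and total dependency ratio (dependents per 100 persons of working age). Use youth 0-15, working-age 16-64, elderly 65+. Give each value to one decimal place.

Youth dependency ratio = 17.7 / 30.5 × 100 = 58.0
Old-age dependency ratio = 1.3 / 30.5 × 100 = 4.3
Total dependency ratio = (17.7 + 1.3) / 30.5 × 100 = 19.0 / 30.5 × 100 = 62.3

Youth dependency ratio: 58.0
Old-age dependency ratio: 4.3
Total dependency ratio: 62.3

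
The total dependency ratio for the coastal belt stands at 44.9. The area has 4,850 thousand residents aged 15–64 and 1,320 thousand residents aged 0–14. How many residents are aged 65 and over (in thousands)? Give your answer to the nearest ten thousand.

Aged 65 and over: 860

Total dependency ratio = (youth + elderly) / working-age × 100
44.9 = (1,320 + E) / 4,850 × 100
⇒ 860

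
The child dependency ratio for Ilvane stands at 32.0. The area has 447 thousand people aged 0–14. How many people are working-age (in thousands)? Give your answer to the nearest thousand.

Working-age: 1 397

Youth dependency ratio = youth / working-age × 100
32.0 = 447 / W × 100
⇒ 1 397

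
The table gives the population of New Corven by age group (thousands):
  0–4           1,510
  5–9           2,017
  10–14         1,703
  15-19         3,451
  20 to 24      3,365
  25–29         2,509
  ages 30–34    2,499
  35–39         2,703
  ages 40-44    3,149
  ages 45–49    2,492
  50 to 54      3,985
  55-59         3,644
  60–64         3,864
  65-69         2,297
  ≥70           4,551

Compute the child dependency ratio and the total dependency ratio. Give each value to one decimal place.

Youth dependency ratio: 16.5
Total dependency ratio: 38.1

0–14: 1,510 + 2,017 + 1,703 = 5,230
15–64: 3,451 + 3,365 + 2,509 + 2,499 + 2,703 + 3,149 + 2,492 + 3,985 + 3,644 + 3,864 = 31,661
65+: 2,297 + 4,551 = 6,848
Youth dependency ratio = 5,230 / 31,661 × 100 = 16.5
Total dependency ratio = (5,230 + 6,848) / 31,661 × 100 = 12,078 / 31,661 × 100 = 38.1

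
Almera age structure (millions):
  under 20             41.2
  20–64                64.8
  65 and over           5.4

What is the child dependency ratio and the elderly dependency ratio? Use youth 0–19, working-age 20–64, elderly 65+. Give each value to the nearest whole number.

Youth dependency ratio: 64
Old-age dependency ratio: 8

Youth dependency ratio = 41.2 / 64.8 × 100 = 64
Old-age dependency ratio = 5.4 / 64.8 × 100 = 8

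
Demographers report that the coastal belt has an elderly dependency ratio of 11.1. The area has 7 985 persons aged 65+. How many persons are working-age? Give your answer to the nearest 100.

Old-age dependency ratio = elderly / working-age × 100
11.1 = 7 985 / W × 100
⇒ 71 900

Working-age: 71 900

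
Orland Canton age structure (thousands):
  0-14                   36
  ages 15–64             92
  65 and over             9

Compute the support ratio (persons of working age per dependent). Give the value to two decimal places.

Support ratio: 2.04

Support ratio = 92 / (36 + 9) = 92 / 45 = 2.04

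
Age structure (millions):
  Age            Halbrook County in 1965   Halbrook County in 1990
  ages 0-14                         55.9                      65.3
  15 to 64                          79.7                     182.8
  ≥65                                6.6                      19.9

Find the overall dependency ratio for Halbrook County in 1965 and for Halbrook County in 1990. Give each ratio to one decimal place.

Halbrook County in 1965: 78.4
Halbrook County in 1990: 46.6

Halbrook County in 1965: (55.9 + 6.6) / 79.7 × 100 = 62.5 / 79.7 × 100 = 78.4
Halbrook County in 1990: (65.3 + 19.9) / 182.8 × 100 = 85.2 / 182.8 × 100 = 46.6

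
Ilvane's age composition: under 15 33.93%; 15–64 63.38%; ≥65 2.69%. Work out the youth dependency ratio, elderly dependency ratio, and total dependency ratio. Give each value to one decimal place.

Youth dependency ratio: 53.5
Old-age dependency ratio: 4.2
Total dependency ratio: 57.8

Youth dependency ratio = 33.93 / 63.38 × 100 = 53.5
Old-age dependency ratio = 2.69 / 63.38 × 100 = 4.2
Total dependency ratio = (33.93 + 2.69) / 63.38 × 100 = 36.62 / 63.38 × 100 = 57.8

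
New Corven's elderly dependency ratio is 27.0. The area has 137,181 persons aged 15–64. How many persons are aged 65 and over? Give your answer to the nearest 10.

Aged 65 and over: 37,040

Old-age dependency ratio = elderly / working-age × 100
27.0 = E / 137,181 × 100
⇒ 37,040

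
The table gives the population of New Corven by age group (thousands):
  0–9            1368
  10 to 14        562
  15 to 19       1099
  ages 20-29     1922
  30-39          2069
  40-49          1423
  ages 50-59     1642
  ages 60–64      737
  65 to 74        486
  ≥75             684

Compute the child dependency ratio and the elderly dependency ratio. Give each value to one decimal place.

0–14: 1368 + 562 = 1930
15–64: 1099 + 1922 + 2069 + 1423 + 1642 + 737 = 8892
65+: 486 + 684 = 1170
Youth dependency ratio = 1930 / 8892 × 100 = 21.7
Old-age dependency ratio = 1170 / 8892 × 100 = 13.2

Youth dependency ratio: 21.7
Old-age dependency ratio: 13.2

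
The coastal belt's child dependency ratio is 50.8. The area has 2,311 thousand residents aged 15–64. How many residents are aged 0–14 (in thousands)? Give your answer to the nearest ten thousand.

Aged 0–14: 1,170

Youth dependency ratio = youth / working-age × 100
50.8 = Y / 2,311 × 100
⇒ 1,170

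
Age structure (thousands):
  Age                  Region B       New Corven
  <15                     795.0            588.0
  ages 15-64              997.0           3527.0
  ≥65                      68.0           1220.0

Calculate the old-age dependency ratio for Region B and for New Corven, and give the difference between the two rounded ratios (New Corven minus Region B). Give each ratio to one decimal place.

Region B: 6.8
New Corven: 34.6
Difference: +27.8

Region B: 68.0 / 997.0 × 100 = 6.8
New Corven: 1220.0 / 3527.0 × 100 = 34.6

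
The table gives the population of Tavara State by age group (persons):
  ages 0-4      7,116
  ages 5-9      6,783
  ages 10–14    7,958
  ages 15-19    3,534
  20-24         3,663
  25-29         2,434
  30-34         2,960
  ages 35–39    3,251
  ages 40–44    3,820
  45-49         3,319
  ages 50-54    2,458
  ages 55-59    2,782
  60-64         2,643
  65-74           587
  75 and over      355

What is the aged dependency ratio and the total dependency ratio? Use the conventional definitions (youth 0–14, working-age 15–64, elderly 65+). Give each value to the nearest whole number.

0–14: 7,116 + 6,783 + 7,958 = 21,857
15–64: 3,534 + 3,663 + 2,434 + 2,960 + 3,251 + 3,820 + 3,319 + 2,458 + 2,782 + 2,643 = 30,864
65+: 587 + 355 = 942
Old-age dependency ratio = 942 / 30,864 × 100 = 3
Total dependency ratio = (21,857 + 942) / 30,864 × 100 = 22,799 / 30,864 × 100 = 74

Old-age dependency ratio: 3
Total dependency ratio: 74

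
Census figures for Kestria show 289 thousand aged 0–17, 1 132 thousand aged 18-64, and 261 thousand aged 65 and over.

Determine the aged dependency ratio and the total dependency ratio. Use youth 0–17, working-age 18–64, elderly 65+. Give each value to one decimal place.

Old-age dependency ratio: 23.1
Total dependency ratio: 48.6

Old-age dependency ratio = 261 / 1 132 × 100 = 23.1
Total dependency ratio = (289 + 261) / 1 132 × 100 = 550 / 1 132 × 100 = 48.6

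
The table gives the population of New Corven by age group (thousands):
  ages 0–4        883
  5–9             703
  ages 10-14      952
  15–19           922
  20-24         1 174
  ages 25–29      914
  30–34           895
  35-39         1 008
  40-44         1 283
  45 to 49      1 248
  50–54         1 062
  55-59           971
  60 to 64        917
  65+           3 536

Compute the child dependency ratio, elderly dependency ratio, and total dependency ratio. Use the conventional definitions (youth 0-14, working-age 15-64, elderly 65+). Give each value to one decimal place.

0–14: 883 + 703 + 952 = 2 538
15–64: 922 + 1 174 + 914 + 895 + 1 008 + 1 283 + 1 248 + 1 062 + 971 + 917 = 10 394
65+: 3 536
Youth dependency ratio = 2 538 / 10 394 × 100 = 24.4
Old-age dependency ratio = 3 536 / 10 394 × 100 = 34.0
Total dependency ratio = (2 538 + 3 536) / 10 394 × 100 = 6 074 / 10 394 × 100 = 58.4

Youth dependency ratio: 24.4
Old-age dependency ratio: 34.0
Total dependency ratio: 58.4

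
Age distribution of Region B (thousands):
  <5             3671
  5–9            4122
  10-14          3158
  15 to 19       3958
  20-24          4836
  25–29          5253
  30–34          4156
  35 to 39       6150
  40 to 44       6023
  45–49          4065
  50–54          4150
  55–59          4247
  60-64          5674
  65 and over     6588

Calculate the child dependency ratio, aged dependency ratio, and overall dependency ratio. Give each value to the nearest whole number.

0–14: 3671 + 4122 + 3158 = 10951
15–64: 3958 + 4836 + 5253 + 4156 + 6150 + 6023 + 4065 + 4150 + 4247 + 5674 = 48512
65+: 6588
Youth dependency ratio = 10951 / 48512 × 100 = 23
Old-age dependency ratio = 6588 / 48512 × 100 = 14
Total dependency ratio = (10951 + 6588) / 48512 × 100 = 17539 / 48512 × 100 = 36

Youth dependency ratio: 23
Old-age dependency ratio: 14
Total dependency ratio: 36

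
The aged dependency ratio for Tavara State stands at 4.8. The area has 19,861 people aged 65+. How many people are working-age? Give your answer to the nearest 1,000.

Working-age: 414,000

Old-age dependency ratio = elderly / working-age × 100
4.8 = 19,861 / W × 100
⇒ 414,000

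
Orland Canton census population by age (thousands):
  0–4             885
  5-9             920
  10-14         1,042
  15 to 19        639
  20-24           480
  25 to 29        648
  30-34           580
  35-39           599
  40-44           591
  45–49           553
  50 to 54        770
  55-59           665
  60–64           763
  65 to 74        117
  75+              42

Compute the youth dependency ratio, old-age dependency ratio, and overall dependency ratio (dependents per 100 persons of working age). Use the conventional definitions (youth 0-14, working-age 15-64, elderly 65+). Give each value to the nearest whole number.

Youth dependency ratio: 45
Old-age dependency ratio: 3
Total dependency ratio: 48

0–14: 885 + 920 + 1,042 = 2,847
15–64: 639 + 480 + 648 + 580 + 599 + 591 + 553 + 770 + 665 + 763 = 6,288
65+: 117 + 42 = 159
Youth dependency ratio = 2,847 / 6,288 × 100 = 45
Old-age dependency ratio = 159 / 6,288 × 100 = 3
Total dependency ratio = (2,847 + 159) / 6,288 × 100 = 3,006 / 6,288 × 100 = 48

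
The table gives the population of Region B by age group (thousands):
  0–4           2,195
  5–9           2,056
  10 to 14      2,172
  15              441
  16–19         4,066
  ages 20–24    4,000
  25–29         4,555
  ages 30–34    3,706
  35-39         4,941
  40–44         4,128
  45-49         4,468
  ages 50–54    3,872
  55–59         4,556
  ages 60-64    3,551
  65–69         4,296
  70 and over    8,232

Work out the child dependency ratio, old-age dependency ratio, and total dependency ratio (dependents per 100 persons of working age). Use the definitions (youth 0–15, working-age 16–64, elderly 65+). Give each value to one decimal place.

0–15: 2,195 + 2,056 + 2,172 + 441 = 6,864
16–64: 4,066 + 4,000 + 4,555 + 3,706 + 4,941 + 4,128 + 4,468 + 3,872 + 4,556 + 3,551 = 41,843
65+: 4,296 + 8,232 = 12,528
Youth dependency ratio = 6,864 / 41,843 × 100 = 16.4
Old-age dependency ratio = 12,528 / 41,843 × 100 = 29.9
Total dependency ratio = (6,864 + 12,528) / 41,843 × 100 = 19,392 / 41,843 × 100 = 46.3

Youth dependency ratio: 16.4
Old-age dependency ratio: 29.9
Total dependency ratio: 46.3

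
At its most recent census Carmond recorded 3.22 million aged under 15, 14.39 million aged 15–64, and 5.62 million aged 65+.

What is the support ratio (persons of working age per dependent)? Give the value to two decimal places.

Support ratio = 14.39 / (3.22 + 5.62) = 14.39 / 8.84 = 1.63

Support ratio: 1.63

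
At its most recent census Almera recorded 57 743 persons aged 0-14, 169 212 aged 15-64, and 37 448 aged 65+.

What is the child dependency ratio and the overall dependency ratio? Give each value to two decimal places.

Youth dependency ratio = 57 743 / 169 212 × 100 = 34.12
Total dependency ratio = (57 743 + 37 448) / 169 212 × 100 = 95 191 / 169 212 × 100 = 56.26

Youth dependency ratio: 34.12
Total dependency ratio: 56.26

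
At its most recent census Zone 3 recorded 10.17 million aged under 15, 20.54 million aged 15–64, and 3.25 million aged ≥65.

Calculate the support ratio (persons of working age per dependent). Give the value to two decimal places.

Support ratio = 20.54 / (10.17 + 3.25) = 20.54 / 13.42 = 1.53

Support ratio: 1.53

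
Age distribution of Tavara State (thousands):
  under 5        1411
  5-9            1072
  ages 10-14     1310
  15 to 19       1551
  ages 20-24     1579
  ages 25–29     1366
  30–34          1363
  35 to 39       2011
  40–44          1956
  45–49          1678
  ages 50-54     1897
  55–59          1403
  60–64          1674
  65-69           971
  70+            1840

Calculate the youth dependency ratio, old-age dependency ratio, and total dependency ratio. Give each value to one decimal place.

Youth dependency ratio: 23.0
Old-age dependency ratio: 17.1
Total dependency ratio: 40.1

0–14: 1411 + 1072 + 1310 = 3793
15–64: 1551 + 1579 + 1366 + 1363 + 2011 + 1956 + 1678 + 1897 + 1403 + 1674 = 16478
65+: 971 + 1840 = 2811
Youth dependency ratio = 3793 / 16478 × 100 = 23.0
Old-age dependency ratio = 2811 / 16478 × 100 = 17.1
Total dependency ratio = (3793 + 2811) / 16478 × 100 = 6604 / 16478 × 100 = 40.1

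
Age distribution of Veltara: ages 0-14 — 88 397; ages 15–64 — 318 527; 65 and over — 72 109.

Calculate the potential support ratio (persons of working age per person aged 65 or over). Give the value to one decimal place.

Potential support ratio: 4.4

Potential support ratio = 318 527 / 72 109 = 4.4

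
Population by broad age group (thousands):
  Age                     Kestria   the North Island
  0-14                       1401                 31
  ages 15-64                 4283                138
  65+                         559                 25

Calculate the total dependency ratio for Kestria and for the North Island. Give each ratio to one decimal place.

Kestria: (1401 + 559) / 4283 × 100 = 1960 / 4283 × 100 = 45.8
the North Island: (31 + 25) / 138 × 100 = 56 / 138 × 100 = 40.6

Kestria: 45.8
the North Island: 40.6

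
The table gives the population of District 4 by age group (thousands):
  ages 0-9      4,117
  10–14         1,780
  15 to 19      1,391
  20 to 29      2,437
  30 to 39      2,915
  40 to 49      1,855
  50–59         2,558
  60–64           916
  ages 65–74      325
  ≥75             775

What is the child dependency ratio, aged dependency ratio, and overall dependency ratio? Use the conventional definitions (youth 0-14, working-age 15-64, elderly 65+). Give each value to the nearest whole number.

Youth dependency ratio: 49
Old-age dependency ratio: 9
Total dependency ratio: 58

0–14: 4,117 + 1,780 = 5,897
15–64: 1,391 + 2,437 + 2,915 + 1,855 + 2,558 + 916 = 12,072
65+: 325 + 775 = 1,100
Youth dependency ratio = 5,897 / 12,072 × 100 = 49
Old-age dependency ratio = 1,100 / 12,072 × 100 = 9
Total dependency ratio = (5,897 + 1,100) / 12,072 × 100 = 6,997 / 12,072 × 100 = 58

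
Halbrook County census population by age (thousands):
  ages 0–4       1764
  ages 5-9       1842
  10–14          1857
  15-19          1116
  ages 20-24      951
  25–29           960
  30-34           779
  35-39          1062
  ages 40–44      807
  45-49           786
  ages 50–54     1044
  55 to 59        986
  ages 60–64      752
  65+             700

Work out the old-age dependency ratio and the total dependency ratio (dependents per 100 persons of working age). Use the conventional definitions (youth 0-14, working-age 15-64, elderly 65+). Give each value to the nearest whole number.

Old-age dependency ratio: 8
Total dependency ratio: 67

0–14: 1764 + 1842 + 1857 = 5463
15–64: 1116 + 951 + 960 + 779 + 1062 + 807 + 786 + 1044 + 986 + 752 = 9243
65+: 700
Old-age dependency ratio = 700 / 9243 × 100 = 8
Total dependency ratio = (5463 + 700) / 9243 × 100 = 6163 / 9243 × 100 = 67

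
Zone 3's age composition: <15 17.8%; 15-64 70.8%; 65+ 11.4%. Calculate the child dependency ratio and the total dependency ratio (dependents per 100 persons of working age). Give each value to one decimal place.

Youth dependency ratio: 25.1
Total dependency ratio: 41.2

Youth dependency ratio = 17.8 / 70.8 × 100 = 25.1
Total dependency ratio = (17.8 + 11.4) / 70.8 × 100 = 29.2 / 70.8 × 100 = 41.2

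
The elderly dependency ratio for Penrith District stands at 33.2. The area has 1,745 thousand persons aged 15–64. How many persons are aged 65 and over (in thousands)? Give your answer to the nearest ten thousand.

Aged 65 and over: 580

Old-age dependency ratio = elderly / working-age × 100
33.2 = E / 1,745 × 100
⇒ 580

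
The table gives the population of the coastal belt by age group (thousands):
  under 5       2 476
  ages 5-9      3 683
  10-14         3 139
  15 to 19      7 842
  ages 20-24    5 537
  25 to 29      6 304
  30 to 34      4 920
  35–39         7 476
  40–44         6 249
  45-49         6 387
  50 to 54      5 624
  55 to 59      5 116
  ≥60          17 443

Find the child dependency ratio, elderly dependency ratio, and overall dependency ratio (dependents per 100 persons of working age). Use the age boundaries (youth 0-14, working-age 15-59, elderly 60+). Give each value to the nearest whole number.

Youth dependency ratio: 17
Old-age dependency ratio: 31
Total dependency ratio: 48

0–14: 2 476 + 3 683 + 3 139 = 9 298
15–59: 7 842 + 5 537 + 6 304 + 4 920 + 7 476 + 6 249 + 6 387 + 5 624 + 5 116 = 55 455
60+: 17 443
Youth dependency ratio = 9 298 / 55 455 × 100 = 17
Old-age dependency ratio = 17 443 / 55 455 × 100 = 31
Total dependency ratio = (9 298 + 17 443) / 55 455 × 100 = 26 741 / 55 455 × 100 = 48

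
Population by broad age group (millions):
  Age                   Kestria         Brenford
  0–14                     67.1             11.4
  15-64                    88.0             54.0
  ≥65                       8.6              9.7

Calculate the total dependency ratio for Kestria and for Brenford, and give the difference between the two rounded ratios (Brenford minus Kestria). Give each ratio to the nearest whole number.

Kestria: (67.1 + 8.6) / 88.0 × 100 = 75.7 / 88.0 × 100 = 86
Brenford: (11.4 + 9.7) / 54.0 × 100 = 21.1 / 54.0 × 100 = 39

Kestria: 86
Brenford: 39
Difference: -47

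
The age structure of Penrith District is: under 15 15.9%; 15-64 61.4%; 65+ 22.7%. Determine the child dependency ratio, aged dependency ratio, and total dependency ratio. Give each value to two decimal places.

Youth dependency ratio = 15.9 / 61.4 × 100 = 25.90
Old-age dependency ratio = 22.7 / 61.4 × 100 = 36.97
Total dependency ratio = (15.9 + 22.7) / 61.4 × 100 = 38.6 / 61.4 × 100 = 62.87

Youth dependency ratio: 25.90
Old-age dependency ratio: 36.97
Total dependency ratio: 62.87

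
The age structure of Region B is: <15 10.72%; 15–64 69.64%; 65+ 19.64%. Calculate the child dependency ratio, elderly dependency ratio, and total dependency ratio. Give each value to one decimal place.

Youth dependency ratio = 10.72 / 69.64 × 100 = 15.4
Old-age dependency ratio = 19.64 / 69.64 × 100 = 28.2
Total dependency ratio = (10.72 + 19.64) / 69.64 × 100 = 30.36 / 69.64 × 100 = 43.6

Youth dependency ratio: 15.4
Old-age dependency ratio: 28.2
Total dependency ratio: 43.6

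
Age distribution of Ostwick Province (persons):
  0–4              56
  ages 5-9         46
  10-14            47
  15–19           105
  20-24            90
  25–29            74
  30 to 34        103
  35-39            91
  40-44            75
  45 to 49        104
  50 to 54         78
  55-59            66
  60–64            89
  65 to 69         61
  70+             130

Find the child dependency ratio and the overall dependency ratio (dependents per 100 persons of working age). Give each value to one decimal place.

0–14: 56 + 46 + 47 = 149
15–64: 105 + 90 + 74 + 103 + 91 + 75 + 104 + 78 + 66 + 89 = 875
65+: 61 + 130 = 191
Youth dependency ratio = 149 / 875 × 100 = 17.0
Total dependency ratio = (149 + 191) / 875 × 100 = 340 / 875 × 100 = 38.9

Youth dependency ratio: 17.0
Total dependency ratio: 38.9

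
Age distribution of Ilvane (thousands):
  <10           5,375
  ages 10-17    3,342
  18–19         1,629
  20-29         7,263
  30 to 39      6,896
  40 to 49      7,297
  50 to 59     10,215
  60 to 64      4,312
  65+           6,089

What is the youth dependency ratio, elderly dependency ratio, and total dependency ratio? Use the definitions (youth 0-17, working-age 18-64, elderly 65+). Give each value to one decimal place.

0–17: 5,375 + 3,342 = 8,717
18–64: 1,629 + 7,263 + 6,896 + 7,297 + 10,215 + 4,312 = 37,612
65+: 6,089
Youth dependency ratio = 8,717 / 37,612 × 100 = 23.2
Old-age dependency ratio = 6,089 / 37,612 × 100 = 16.2
Total dependency ratio = (8,717 + 6,089) / 37,612 × 100 = 14,806 / 37,612 × 100 = 39.4

Youth dependency ratio: 23.2
Old-age dependency ratio: 16.2
Total dependency ratio: 39.4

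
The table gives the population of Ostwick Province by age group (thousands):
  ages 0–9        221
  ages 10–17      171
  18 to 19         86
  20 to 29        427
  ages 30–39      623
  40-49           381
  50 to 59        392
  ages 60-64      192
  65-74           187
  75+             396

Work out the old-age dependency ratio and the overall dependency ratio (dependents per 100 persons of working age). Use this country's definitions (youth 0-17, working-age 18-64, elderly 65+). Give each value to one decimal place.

Old-age dependency ratio: 27.7
Total dependency ratio: 46.4

0–17: 221 + 171 = 392
18–64: 86 + 427 + 623 + 381 + 392 + 192 = 2 101
65+: 187 + 396 = 583
Old-age dependency ratio = 583 / 2 101 × 100 = 27.7
Total dependency ratio = (392 + 583) / 2 101 × 100 = 975 / 2 101 × 100 = 46.4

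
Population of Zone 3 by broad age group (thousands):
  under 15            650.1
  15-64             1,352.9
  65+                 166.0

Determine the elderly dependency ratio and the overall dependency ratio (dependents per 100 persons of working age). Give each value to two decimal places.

Old-age dependency ratio = 166.0 / 1,352.9 × 100 = 12.27
Total dependency ratio = (650.1 + 166.0) / 1,352.9 × 100 = 816.1 / 1,352.9 × 100 = 60.32

Old-age dependency ratio: 12.27
Total dependency ratio: 60.32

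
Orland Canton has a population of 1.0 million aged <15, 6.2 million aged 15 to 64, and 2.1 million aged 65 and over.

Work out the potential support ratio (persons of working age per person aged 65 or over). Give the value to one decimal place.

Potential support ratio = 6.2 / 2.1 = 3.0

Potential support ratio: 3.0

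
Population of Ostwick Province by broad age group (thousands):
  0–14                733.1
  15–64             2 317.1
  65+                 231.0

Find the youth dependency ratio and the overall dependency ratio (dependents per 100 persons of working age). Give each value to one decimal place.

Youth dependency ratio = 733.1 / 2 317.1 × 100 = 31.6
Total dependency ratio = (733.1 + 231.0) / 2 317.1 × 100 = 964.1 / 2 317.1 × 100 = 41.6

Youth dependency ratio: 31.6
Total dependency ratio: 41.6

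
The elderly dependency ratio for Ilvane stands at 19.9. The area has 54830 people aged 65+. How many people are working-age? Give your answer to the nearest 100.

Working-age: 275500

Old-age dependency ratio = elderly / working-age × 100
19.9 = 54830 / W × 100
⇒ 275500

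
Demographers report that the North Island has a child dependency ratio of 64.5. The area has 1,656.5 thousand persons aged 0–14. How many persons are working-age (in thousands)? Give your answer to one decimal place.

Working-age: 2,568.2

Youth dependency ratio = youth / working-age × 100
64.5 = 1,656.5 / W × 100
⇒ 2,568.2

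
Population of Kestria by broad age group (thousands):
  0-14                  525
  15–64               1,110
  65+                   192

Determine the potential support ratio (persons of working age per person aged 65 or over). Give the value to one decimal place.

Potential support ratio = 1,110 / 192 = 5.8

Potential support ratio: 5.8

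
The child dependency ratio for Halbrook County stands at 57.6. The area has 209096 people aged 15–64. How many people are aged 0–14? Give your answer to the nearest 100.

Youth dependency ratio = youth / working-age × 100
57.6 = Y / 209096 × 100
⇒ 120400

Aged 0–14: 120400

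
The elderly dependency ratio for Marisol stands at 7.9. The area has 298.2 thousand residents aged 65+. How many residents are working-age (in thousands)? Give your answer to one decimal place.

Working-age: 3,774.7

Old-age dependency ratio = elderly / working-age × 100
7.9 = 298.2 / W × 100
⇒ 3,774.7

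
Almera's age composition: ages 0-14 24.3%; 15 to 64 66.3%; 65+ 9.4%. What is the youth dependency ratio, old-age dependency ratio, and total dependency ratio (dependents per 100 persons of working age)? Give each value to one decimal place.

Youth dependency ratio = 24.3 / 66.3 × 100 = 36.7
Old-age dependency ratio = 9.4 / 66.3 × 100 = 14.2
Total dependency ratio = (24.3 + 9.4) / 66.3 × 100 = 33.7 / 66.3 × 100 = 50.8

Youth dependency ratio: 36.7
Old-age dependency ratio: 14.2
Total dependency ratio: 50.8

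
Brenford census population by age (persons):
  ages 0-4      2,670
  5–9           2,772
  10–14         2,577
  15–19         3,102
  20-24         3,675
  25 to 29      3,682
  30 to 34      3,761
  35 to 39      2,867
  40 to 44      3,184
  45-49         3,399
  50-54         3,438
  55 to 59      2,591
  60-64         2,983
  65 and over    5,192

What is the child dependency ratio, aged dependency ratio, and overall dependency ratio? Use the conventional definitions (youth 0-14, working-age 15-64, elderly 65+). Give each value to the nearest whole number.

0–14: 2,670 + 2,772 + 2,577 = 8,019
15–64: 3,102 + 3,675 + 3,682 + 3,761 + 2,867 + 3,184 + 3,399 + 3,438 + 2,591 + 2,983 = 32,682
65+: 5,192
Youth dependency ratio = 8,019 / 32,682 × 100 = 25
Old-age dependency ratio = 5,192 / 32,682 × 100 = 16
Total dependency ratio = (8,019 + 5,192) / 32,682 × 100 = 13,211 / 32,682 × 100 = 40

Youth dependency ratio: 25
Old-age dependency ratio: 16
Total dependency ratio: 40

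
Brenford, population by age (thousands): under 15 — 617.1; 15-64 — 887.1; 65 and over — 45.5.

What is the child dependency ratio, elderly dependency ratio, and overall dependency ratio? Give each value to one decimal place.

Youth dependency ratio = 617.1 / 887.1 × 100 = 69.6
Old-age dependency ratio = 45.5 / 887.1 × 100 = 5.1
Total dependency ratio = (617.1 + 45.5) / 887.1 × 100 = 662.6 / 887.1 × 100 = 74.7

Youth dependency ratio: 69.6
Old-age dependency ratio: 5.1
Total dependency ratio: 74.7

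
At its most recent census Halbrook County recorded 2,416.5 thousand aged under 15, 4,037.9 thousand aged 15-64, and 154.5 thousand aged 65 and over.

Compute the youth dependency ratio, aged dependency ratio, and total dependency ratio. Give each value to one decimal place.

Youth dependency ratio: 59.8
Old-age dependency ratio: 3.8
Total dependency ratio: 63.7

Youth dependency ratio = 2,416.5 / 4,037.9 × 100 = 59.8
Old-age dependency ratio = 154.5 / 4,037.9 × 100 = 3.8
Total dependency ratio = (2,416.5 + 154.5) / 4,037.9 × 100 = 2,571.0 / 4,037.9 × 100 = 63.7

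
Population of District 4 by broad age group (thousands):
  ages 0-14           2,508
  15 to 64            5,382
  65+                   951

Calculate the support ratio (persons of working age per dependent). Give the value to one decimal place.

Support ratio: 1.6

Support ratio = 5,382 / (2,508 + 951) = 5,382 / 3,459 = 1.6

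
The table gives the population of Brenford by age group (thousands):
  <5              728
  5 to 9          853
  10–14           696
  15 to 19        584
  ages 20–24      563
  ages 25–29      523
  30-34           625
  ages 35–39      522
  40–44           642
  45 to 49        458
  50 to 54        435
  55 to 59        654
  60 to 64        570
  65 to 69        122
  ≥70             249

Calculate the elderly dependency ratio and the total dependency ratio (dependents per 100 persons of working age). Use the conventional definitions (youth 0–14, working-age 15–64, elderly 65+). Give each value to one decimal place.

0–14: 728 + 853 + 696 = 2 277
15–64: 584 + 563 + 523 + 625 + 522 + 642 + 458 + 435 + 654 + 570 = 5 576
65+: 122 + 249 = 371
Old-age dependency ratio = 371 / 5 576 × 100 = 6.7
Total dependency ratio = (2 277 + 371) / 5 576 × 100 = 2 648 / 5 576 × 100 = 47.5

Old-age dependency ratio: 6.7
Total dependency ratio: 47.5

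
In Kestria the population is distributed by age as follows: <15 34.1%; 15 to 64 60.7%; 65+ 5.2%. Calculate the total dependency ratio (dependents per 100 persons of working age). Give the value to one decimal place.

Total dependency ratio: 64.7

Total dependency ratio = (34.1 + 5.2) / 60.7 × 100 = 39.3 / 60.7 × 100 = 64.7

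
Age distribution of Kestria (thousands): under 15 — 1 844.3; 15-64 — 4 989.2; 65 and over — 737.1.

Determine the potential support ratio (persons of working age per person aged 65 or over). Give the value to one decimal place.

Potential support ratio = 4 989.2 / 737.1 = 6.8

Potential support ratio: 6.8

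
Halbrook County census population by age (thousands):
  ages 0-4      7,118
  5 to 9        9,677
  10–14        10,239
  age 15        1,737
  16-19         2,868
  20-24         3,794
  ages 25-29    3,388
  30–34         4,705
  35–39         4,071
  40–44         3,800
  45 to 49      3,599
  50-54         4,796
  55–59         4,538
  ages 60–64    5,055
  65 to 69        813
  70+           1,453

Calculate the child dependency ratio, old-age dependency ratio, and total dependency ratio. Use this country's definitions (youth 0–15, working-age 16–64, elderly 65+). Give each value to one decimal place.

Youth dependency ratio: 70.8
Old-age dependency ratio: 5.6
Total dependency ratio: 76.4

0–15: 7,118 + 9,677 + 10,239 + 1,737 = 28,771
16–64: 2,868 + 3,794 + 3,388 + 4,705 + 4,071 + 3,800 + 3,599 + 4,796 + 4,538 + 5,055 = 40,614
65+: 813 + 1,453 = 2,266
Youth dependency ratio = 28,771 / 40,614 × 100 = 70.8
Old-age dependency ratio = 2,266 / 40,614 × 100 = 5.6
Total dependency ratio = (28,771 + 2,266) / 40,614 × 100 = 31,037 / 40,614 × 100 = 76.4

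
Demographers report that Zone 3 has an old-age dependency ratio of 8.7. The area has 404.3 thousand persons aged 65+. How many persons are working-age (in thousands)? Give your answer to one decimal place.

Old-age dependency ratio = elderly / working-age × 100
8.7 = 404.3 / W × 100
⇒ 4,647.1

Working-age: 4,647.1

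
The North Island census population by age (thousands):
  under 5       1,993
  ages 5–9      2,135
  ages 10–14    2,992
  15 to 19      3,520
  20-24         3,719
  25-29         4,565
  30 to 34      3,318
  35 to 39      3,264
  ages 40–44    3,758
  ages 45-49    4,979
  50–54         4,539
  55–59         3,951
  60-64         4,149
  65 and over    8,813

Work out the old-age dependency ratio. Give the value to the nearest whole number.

0–14: 1,993 + 2,135 + 2,992 = 7,120
15–64: 3,520 + 3,719 + 4,565 + 3,318 + 3,264 + 3,758 + 4,979 + 4,539 + 3,951 + 4,149 = 39,762
65+: 8,813
Old-age dependency ratio = 8,813 / 39,762 × 100 = 22

Old-age dependency ratio: 22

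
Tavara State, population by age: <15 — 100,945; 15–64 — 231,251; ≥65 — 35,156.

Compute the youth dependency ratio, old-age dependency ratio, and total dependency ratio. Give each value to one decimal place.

Youth dependency ratio: 43.7
Old-age dependency ratio: 15.2
Total dependency ratio: 58.9

Youth dependency ratio = 100,945 / 231,251 × 100 = 43.7
Old-age dependency ratio = 35,156 / 231,251 × 100 = 15.2
Total dependency ratio = (100,945 + 35,156) / 231,251 × 100 = 136,101 / 231,251 × 100 = 58.9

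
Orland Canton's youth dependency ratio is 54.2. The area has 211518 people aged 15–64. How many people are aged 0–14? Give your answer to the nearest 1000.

Aged 0–14: 115000

Youth dependency ratio = youth / working-age × 100
54.2 = Y / 211518 × 100
⇒ 115000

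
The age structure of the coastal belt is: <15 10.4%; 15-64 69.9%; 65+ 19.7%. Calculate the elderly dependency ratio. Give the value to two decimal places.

Old-age dependency ratio = 19.7 / 69.9 × 100 = 28.18

Old-age dependency ratio: 28.18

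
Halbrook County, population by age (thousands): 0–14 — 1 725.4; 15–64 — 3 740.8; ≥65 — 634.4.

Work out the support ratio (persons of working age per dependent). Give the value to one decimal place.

Support ratio: 1.6

Support ratio = 3 740.8 / (1 725.4 + 634.4) = 3 740.8 / 2 359.8 = 1.6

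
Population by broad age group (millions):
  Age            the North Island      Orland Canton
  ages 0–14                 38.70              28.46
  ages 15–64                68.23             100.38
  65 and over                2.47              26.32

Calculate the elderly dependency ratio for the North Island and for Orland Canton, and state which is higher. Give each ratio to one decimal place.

the North Island: 3.6
Orland Canton: 26.2
Higher: Orland Canton

the North Island: 2.47 / 68.23 × 100 = 3.6
Orland Canton: 26.32 / 100.38 × 100 = 26.2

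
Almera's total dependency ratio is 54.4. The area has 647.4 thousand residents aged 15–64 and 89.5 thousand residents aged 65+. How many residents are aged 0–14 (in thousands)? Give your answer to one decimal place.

Total dependency ratio = (youth + elderly) / working-age × 100
54.4 = (Y + 89.5) / 647.4 × 100
⇒ 262.7

Aged 0–14: 262.7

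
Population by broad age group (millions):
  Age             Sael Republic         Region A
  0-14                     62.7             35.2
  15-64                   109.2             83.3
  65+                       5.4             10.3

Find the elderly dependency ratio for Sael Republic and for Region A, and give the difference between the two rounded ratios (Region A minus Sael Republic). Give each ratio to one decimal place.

Sael Republic: 5.4 / 109.2 × 100 = 4.9
Region A: 10.3 / 83.3 × 100 = 12.4

Sael Republic: 4.9
Region A: 12.4
Difference: +7.5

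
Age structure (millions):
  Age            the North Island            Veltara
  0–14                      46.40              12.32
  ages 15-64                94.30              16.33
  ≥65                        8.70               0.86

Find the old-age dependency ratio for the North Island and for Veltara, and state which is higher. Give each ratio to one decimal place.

the North Island: 9.2
Veltara: 5.3
Higher: the North Island

the North Island: 8.70 / 94.30 × 100 = 9.2
Veltara: 0.86 / 16.33 × 100 = 5.3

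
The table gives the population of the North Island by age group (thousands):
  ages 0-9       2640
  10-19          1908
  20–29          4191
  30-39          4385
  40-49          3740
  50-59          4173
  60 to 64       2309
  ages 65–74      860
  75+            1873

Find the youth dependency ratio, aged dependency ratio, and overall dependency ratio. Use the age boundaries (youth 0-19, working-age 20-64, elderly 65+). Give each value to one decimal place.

0–19: 2640 + 1908 = 4548
20–64: 4191 + 4385 + 3740 + 4173 + 2309 = 18798
65+: 860 + 1873 = 2733
Youth dependency ratio = 4548 / 18798 × 100 = 24.2
Old-age dependency ratio = 2733 / 18798 × 100 = 14.5
Total dependency ratio = (4548 + 2733) / 18798 × 100 = 7281 / 18798 × 100 = 38.7

Youth dependency ratio: 24.2
Old-age dependency ratio: 14.5
Total dependency ratio: 38.7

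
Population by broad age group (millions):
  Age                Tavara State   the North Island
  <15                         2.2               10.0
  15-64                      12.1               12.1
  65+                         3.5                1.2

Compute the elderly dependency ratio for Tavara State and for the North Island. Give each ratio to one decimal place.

Tavara State: 28.9
the North Island: 9.9

Tavara State: 3.5 / 12.1 × 100 = 28.9
the North Island: 1.2 / 12.1 × 100 = 9.9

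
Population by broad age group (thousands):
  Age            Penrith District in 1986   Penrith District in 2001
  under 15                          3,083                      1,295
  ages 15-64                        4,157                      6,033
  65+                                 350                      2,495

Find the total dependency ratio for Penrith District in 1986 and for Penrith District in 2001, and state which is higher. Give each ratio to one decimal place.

Penrith District in 1986: 82.6
Penrith District in 2001: 62.8
Higher: Penrith District in 1986

Penrith District in 1986: (3,083 + 350) / 4,157 × 100 = 3,433 / 4,157 × 100 = 82.6
Penrith District in 2001: (1,295 + 2,495) / 6,033 × 100 = 3,790 / 6,033 × 100 = 62.8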